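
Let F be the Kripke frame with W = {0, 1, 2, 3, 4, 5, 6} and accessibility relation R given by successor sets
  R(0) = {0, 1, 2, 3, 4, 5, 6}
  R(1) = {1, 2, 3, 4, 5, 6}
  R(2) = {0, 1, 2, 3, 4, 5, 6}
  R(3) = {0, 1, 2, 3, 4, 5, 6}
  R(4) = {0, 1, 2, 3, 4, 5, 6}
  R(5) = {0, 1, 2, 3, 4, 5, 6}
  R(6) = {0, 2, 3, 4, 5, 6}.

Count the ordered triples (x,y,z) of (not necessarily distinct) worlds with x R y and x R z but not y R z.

Enumerating: (0,1,0), (0,6,1), (1,6,1), (2,1,0), (2,6,1), (3,1,0), (3,6,1), (4,1,0), (4,6,1), (5,1,0), (5,6,1).

11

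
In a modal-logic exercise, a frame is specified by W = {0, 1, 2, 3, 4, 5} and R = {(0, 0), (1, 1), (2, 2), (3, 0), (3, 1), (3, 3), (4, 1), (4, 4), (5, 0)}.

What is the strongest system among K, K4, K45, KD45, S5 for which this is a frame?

Transitive (axiom 4): yes — every two-step R-path is closed by a direct edge.
Euclidean (axiom 5): no — 3 R 0 and 3 R 1, but not 0 R 1.
Serial (axiom D): yes — every world has a successor (e.g. 0 R 0).
Reflexive (axiom T): no — 5 is not related to itself.
So F validates K, K4; K45 would additionally require R to be Euclidean. The strongest is K4.

K4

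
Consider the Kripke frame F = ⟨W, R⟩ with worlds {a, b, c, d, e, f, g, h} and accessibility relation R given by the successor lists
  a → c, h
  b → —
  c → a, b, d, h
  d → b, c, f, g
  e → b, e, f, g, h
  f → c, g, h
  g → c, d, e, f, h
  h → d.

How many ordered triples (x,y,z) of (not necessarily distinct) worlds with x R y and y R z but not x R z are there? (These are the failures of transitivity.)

37

Enumerating: (a,c,a), (a,c,b), (a,c,d), (a,h,d), (c,a,c), (c,d,c), (c,d,f), (c,d,g), (d,c,a), (d,c,d), (d,c,h), (d,f,h), … and 25 more.
Total: 37.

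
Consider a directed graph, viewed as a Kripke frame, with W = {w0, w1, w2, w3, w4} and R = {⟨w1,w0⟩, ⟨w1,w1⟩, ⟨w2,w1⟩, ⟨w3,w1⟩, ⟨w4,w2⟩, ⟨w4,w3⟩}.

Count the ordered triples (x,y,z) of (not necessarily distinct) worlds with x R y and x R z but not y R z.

Enumerating: (w1,w0,w0), (w1,w0,w1), (w4,w2,w2), (w4,w2,w3), (w4,w3,w2), (w4,w3,w3).

6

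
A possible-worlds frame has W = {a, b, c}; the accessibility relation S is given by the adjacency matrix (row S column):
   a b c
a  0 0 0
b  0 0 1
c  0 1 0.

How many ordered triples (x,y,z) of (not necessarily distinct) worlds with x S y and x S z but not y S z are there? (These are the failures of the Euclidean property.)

2

Enumerating: (b,c,c), (c,b,b).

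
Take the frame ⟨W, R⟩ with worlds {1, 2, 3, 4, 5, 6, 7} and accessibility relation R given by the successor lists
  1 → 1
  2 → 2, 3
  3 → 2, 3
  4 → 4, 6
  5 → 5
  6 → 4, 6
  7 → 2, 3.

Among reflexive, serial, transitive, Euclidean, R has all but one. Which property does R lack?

reflexive

Reflexive: no — 7 is not related to itself.
Serial: yes — every world has a successor (e.g. 1 R 1).
Transitive: yes — every two-step R-path is closed by a direct edge.
Euclidean: yes — any two successors of a common world are R-related.
Only reflexive fails.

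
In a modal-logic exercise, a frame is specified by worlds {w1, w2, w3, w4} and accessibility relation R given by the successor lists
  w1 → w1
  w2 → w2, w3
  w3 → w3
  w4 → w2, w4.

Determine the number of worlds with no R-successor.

0

R is serial; there are no such worlds.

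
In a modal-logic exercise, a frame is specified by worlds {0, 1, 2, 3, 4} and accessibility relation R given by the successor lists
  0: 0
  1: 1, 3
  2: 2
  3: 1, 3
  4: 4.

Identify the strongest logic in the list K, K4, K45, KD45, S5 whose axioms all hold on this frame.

S5

Transitive (axiom 4): yes — every two-step R-path is closed by a direct edge.
Euclidean (axiom 5): yes — any two successors of a common world are R-related.
Serial (axiom D): yes — every world has a successor (e.g. 0 R 0).
Reflexive (axiom T): yes — every world is R-related to itself.
So F validates K, K4, K45, KD45, S5. The strongest is S5.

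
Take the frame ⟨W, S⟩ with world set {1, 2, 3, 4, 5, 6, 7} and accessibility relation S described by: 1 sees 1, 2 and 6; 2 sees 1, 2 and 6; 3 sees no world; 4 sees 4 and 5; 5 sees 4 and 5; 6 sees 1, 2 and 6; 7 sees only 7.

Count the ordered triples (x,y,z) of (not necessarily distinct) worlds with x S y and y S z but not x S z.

0

S is transitive; there are no such tuples.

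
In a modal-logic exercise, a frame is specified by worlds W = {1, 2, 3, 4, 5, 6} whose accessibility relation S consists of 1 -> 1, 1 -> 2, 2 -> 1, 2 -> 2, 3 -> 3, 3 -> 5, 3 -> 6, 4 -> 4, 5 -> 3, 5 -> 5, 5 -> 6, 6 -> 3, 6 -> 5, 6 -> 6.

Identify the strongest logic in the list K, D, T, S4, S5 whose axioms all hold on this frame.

Serial (axiom D): yes — every world has a successor (e.g. 1 S 1).
Reflexive (axiom T): yes — every world is S-related to itself.
Transitive (axiom 4): yes — every two-step S-path is closed by a direct edge.
Euclidean (axiom 5): yes — any two successors of a common world are S-related.
So F validates K, D, T, S4, S5. The strongest is S5.

S5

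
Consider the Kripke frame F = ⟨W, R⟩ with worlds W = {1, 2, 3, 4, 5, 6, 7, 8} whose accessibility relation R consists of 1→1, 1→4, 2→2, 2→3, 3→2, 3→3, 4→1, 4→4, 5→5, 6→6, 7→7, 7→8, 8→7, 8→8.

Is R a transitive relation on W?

Yes

Transitive: yes — every two-step R-path is closed by a direct edge.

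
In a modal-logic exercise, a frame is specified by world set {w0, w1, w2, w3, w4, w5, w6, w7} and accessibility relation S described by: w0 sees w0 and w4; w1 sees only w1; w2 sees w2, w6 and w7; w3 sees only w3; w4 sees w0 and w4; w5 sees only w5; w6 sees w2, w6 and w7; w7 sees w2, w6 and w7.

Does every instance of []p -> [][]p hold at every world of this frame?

The schema 4 characterises exactly the transitive frames.
Transitive: yes — every two-step S-path is closed by a direct edge.

Yes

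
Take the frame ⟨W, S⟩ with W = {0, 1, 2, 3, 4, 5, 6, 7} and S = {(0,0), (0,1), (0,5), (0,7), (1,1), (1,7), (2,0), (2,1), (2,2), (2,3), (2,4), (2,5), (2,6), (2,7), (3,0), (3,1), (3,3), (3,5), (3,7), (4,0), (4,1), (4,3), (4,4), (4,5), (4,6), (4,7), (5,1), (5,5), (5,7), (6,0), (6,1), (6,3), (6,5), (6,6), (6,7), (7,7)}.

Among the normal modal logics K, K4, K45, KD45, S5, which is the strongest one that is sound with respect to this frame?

K4

Transitive (axiom 4): yes — every two-step S-path is closed by a direct edge.
Euclidean (axiom 5): no — 0 S 1 and 0 S 5, but not 1 S 5.
Serial (axiom D): yes — every world has a successor (e.g. 0 S 0).
Reflexive (axiom T): yes — every world is S-related to itself.
So F validates K, K4; K45 would additionally require S to be Euclidean. The strongest is K4.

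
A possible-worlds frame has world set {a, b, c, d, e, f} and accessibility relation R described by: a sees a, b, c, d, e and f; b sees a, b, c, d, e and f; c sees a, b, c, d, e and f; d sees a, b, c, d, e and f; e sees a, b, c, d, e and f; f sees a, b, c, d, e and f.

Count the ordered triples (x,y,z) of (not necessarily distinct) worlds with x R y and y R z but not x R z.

R is transitive; there are no such tuples.

0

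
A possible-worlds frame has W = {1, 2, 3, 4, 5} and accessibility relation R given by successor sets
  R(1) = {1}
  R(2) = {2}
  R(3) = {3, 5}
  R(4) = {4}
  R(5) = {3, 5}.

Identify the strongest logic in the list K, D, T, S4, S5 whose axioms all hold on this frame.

Serial (axiom D): yes — every world has a successor (e.g. 1 R 1).
Reflexive (axiom T): yes — every world is R-related to itself.
Transitive (axiom 4): yes — every two-step R-path is closed by a direct edge.
Euclidean (axiom 5): yes — any two successors of a common world are R-related.
So F validates K, D, T, S4, S5. The strongest is S5.

S5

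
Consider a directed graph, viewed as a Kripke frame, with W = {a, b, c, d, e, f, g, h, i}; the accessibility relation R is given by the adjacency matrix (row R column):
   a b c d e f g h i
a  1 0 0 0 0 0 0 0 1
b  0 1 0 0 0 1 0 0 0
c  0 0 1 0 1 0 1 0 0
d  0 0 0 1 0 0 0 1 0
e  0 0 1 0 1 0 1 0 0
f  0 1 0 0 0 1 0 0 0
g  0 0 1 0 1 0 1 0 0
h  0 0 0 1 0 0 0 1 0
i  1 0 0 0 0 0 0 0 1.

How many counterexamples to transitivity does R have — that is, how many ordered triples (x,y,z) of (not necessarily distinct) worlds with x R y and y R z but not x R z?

0

R is transitive; there are no such tuples.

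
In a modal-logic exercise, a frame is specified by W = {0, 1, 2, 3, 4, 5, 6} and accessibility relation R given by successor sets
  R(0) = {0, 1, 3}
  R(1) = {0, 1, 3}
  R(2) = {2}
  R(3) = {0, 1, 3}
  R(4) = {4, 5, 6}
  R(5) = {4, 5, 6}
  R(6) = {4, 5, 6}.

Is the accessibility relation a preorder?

Reflexive: yes — every world is R-related to itself.
Transitive: yes — every two-step R-path is closed by a direct edge.
So R is a preorder.

Yes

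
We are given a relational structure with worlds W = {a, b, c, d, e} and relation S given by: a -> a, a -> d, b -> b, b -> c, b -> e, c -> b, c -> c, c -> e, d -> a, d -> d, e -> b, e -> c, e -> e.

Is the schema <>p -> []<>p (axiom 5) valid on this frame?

Yes

By correspondence theory, 5 is valid on a frame iff S is Euclidean.
Euclidean: yes — any two successors of a common world are S-related.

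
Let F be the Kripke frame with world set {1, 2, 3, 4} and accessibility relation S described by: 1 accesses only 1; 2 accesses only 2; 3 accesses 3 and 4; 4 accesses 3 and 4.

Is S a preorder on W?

Yes

Reflexive: yes — every world is S-related to itself.
Transitive: yes — every two-step S-path is closed by a direct edge.
So S is a preorder.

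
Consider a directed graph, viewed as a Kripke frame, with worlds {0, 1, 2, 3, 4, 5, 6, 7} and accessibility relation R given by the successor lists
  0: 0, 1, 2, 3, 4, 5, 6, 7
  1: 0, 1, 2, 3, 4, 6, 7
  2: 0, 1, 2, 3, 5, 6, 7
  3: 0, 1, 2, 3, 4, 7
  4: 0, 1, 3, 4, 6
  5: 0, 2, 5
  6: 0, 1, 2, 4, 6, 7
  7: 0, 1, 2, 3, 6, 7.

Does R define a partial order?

No

Reflexive: yes — every world is R-related to itself.
Transitive: no — 1 R 0 and 0 R 5, but not 1 R 5.
Antisymmetric: no — 0 R 1 and 1 R 0 with 0 ≠ 1.
So R is not a partial order.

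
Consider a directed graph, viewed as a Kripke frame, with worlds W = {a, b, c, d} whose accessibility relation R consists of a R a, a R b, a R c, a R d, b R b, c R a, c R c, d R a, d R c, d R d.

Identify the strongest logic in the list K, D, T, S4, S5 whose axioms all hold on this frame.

Serial (axiom D): yes — every world has a successor (e.g. a R a).
Reflexive (axiom T): yes — every world is R-related to itself.
Transitive (axiom 4): no — c R a and a R b, but not c R b.
Euclidean (axiom 5): no — a R b and a R c, but not b R c.
So F validates K, D, T; S4 would additionally require R to be transitive. The strongest is T.

T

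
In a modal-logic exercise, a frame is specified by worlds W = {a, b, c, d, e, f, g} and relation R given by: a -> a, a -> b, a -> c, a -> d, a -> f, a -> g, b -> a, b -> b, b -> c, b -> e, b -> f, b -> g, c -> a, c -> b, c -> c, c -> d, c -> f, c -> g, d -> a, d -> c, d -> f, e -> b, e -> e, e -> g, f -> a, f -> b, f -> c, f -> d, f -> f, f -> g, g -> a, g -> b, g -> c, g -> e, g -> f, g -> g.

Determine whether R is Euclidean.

No

Euclidean: no — a R b and a R d, but not b R d.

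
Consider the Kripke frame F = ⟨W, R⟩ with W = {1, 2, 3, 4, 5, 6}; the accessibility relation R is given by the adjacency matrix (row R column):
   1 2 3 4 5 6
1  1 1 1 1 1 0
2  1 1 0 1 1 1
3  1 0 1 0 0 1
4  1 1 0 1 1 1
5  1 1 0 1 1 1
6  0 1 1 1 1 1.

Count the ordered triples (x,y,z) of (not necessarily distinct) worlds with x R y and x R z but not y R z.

20

Enumerating: (1,2,3), (1,3,2), (1,3,4), (1,3,5), (1,4,3), (1,5,3), (2,1,6), (2,6,1), (3,1,6), (3,6,1), (4,1,6), (4,6,1), … and 8 more.
Total: 20.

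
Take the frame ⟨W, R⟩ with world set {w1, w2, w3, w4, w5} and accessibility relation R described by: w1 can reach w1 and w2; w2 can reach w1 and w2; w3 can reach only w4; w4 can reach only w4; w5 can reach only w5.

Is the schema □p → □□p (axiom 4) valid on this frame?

Axiom 4 corresponds to the accessibility relation being transitive.
Transitive: yes — every two-step R-path is closed by a direct edge.

Yes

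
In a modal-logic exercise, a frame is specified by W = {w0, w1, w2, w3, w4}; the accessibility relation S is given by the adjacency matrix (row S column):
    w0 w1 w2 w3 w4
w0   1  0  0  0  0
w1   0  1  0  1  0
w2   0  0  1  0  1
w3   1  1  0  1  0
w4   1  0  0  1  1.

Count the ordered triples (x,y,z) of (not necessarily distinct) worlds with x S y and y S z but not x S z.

Enumerating: (w1,w3,w0), (w2,w4,w0), (w2,w4,w3), (w4,w3,w1).

4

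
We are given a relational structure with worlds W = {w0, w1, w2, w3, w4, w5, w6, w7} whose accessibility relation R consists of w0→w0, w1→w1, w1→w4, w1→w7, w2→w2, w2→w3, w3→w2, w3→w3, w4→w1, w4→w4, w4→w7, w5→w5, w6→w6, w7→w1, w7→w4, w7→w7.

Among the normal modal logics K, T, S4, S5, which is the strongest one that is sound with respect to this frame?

Reflexive (axiom T): yes — every world is R-related to itself.
Transitive (axiom 4): yes — every two-step R-path is closed by a direct edge.
Euclidean (axiom 5): yes — any two successors of a common world are R-related.
So F validates K, T, S4, S5. The strongest is S5.

S5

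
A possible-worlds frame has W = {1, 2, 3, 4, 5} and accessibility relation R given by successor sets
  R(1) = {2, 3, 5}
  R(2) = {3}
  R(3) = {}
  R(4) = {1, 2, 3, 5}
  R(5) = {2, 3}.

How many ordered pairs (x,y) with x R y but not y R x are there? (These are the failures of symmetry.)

Enumerating: (1,2), (1,3), (1,5), (2,3), (4,1), (4,2), (4,3), (4,5), (5,2), (5,3).

10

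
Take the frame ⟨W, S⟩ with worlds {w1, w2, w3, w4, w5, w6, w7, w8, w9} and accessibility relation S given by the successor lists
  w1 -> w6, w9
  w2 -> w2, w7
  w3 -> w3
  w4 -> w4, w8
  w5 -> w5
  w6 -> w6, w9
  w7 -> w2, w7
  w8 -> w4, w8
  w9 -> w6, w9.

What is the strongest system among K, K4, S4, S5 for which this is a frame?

Transitive (axiom 4): yes — every two-step S-path is closed by a direct edge.
Reflexive (axiom T): no — w1 is not related to itself.
Euclidean (axiom 5): yes — any two successors of a common world are S-related.
So F validates K, K4; S4 would additionally require S to be reflexive. The strongest is K4.

K4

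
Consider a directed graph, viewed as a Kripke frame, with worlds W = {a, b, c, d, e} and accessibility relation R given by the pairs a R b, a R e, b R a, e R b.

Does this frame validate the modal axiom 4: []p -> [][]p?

No

The schema 4 characterises exactly the transitive frames.
Transitive: no — b R a and a R e, but not b R e.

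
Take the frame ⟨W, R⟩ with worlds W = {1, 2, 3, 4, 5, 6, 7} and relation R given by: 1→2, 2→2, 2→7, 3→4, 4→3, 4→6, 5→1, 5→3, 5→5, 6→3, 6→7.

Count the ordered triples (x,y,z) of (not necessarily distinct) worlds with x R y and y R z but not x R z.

Enumerating: (1,2,7), (3,4,3), (3,4,6), (4,3,4), (4,6,7), (5,1,2), (5,3,4), (6,3,4).

8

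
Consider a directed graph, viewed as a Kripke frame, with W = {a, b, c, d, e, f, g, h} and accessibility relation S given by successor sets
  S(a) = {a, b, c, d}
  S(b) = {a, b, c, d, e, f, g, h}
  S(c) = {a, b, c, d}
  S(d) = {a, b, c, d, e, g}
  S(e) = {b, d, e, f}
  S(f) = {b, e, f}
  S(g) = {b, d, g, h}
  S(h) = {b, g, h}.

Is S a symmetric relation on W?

Symmetric: yes — every pair in S has its reverse in S.

Yes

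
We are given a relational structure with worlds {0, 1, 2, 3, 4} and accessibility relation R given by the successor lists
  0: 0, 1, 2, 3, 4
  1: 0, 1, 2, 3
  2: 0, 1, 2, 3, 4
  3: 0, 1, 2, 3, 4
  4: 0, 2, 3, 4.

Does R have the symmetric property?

Yes

Symmetric: yes — every pair in R has its reverse in R.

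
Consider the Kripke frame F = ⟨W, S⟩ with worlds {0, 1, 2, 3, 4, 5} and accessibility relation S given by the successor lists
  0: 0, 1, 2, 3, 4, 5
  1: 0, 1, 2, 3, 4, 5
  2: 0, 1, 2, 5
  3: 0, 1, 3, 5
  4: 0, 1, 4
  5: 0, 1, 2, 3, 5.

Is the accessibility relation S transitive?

Transitive: no — 2 S 0 and 0 S 3, but not 2 S 3.

No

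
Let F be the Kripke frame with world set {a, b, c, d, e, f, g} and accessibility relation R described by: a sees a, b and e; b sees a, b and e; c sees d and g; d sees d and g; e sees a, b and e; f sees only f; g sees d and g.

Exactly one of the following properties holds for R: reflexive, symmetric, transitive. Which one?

Reflexive: no — c is not related to itself.
Symmetric: no — c R d but not d R c.
Transitive: yes — every two-step R-path is closed by a direct edge.
Only transitive holds.

transitive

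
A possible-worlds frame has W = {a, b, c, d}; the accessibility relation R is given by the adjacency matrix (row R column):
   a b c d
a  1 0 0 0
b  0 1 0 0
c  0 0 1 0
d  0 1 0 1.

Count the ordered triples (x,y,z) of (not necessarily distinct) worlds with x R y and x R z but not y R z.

1

Enumerating: (d,b,d).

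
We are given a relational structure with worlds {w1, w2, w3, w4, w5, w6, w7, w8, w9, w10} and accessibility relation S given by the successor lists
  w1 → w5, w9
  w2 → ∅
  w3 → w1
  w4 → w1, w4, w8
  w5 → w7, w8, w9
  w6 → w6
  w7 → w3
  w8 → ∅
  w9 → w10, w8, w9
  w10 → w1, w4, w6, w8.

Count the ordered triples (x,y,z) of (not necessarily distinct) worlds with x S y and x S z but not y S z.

Enumerating: (w1,w5,w5), (w1,w9,w5), (w10,w1,w1), (w10,w1,w4), (w10,w1,w6), (w10,w1,w8), (w10,w4,w6), (w10,w6,w1), (w10,w6,w4), (w10,w6,w8), (w10,w8,w1), (w10,w8,w4), … and 22 more.
Total: 34.

34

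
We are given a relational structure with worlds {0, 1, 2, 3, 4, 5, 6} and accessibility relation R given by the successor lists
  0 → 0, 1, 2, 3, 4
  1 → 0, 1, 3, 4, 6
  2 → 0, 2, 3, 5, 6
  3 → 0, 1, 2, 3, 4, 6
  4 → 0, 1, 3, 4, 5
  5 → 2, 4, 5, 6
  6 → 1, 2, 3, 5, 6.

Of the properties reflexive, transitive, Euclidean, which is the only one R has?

reflexive

Reflexive: yes — every world is R-related to itself.
Transitive: no — 0 R 1 and 1 R 6, but not 0 R 6.
Euclidean: no — 0 R 1 and 0 R 2, but not 1 R 2.
Only reflexive holds.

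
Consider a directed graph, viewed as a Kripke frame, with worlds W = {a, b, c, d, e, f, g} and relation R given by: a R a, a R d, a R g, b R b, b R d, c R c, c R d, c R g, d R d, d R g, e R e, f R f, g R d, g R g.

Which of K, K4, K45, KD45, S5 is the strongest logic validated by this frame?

Transitive (axiom 4): no — b R d and d R g, but not b R g.
Euclidean (axiom 5): no — a R d and a R a, but not d R a.
Serial (axiom D): yes — every world has a successor (e.g. a R a).
Reflexive (axiom T): yes — every world is R-related to itself.
So F validates K; K4 would additionally require R to be transitive. The strongest is K.

K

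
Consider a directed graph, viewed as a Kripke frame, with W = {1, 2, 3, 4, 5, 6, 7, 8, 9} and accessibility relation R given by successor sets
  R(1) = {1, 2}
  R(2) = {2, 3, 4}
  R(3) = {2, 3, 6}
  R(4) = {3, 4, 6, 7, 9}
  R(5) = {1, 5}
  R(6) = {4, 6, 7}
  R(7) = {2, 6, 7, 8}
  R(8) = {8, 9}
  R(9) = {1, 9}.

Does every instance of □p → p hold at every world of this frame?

Yes

The schema T characterises exactly the reflexive frames.
Reflexive: yes — every world is R-related to itself.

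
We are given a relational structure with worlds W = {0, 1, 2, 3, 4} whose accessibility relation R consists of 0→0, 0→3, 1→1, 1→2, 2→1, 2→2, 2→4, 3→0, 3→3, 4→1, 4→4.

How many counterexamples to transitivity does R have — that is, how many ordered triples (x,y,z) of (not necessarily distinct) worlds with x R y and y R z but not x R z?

Enumerating: (1,2,4), (4,1,2).

2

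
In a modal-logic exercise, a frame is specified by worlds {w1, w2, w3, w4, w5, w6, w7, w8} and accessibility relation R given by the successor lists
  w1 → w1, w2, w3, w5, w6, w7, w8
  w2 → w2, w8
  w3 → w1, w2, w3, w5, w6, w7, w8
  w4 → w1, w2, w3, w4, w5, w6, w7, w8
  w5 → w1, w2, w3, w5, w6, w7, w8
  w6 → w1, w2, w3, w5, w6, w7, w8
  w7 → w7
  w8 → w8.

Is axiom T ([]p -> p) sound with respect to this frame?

Yes

By correspondence theory, T is valid on a frame iff R is reflexive.
Reflexive: yes — every world is R-related to itself.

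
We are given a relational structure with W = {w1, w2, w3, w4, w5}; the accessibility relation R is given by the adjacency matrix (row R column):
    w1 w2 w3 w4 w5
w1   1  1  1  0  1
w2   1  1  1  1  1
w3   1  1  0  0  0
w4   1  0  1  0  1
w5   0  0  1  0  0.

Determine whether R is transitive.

Transitive: no — w1 R w2 and w2 R w4, but not w1 R w4.

No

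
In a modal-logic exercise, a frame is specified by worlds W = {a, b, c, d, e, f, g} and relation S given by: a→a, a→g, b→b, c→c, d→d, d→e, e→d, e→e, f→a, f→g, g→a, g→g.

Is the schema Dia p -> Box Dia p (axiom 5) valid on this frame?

By correspondence theory, 5 is valid on a frame iff S is Euclidean.
Euclidean: yes — any two successors of a common world are S-related.

Yes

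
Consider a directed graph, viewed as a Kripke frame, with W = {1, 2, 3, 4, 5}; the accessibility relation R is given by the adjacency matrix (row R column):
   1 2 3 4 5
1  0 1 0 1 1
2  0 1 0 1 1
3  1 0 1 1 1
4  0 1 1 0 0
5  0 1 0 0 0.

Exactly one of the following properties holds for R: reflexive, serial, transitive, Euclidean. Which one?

serial

Reflexive: no — 1 is not related to itself.
Serial: yes — every world has a successor (e.g. 1 R 2).
Transitive: no — 1 R 4 and 4 R 3, but not 1 R 3.
Euclidean: no — 1 R 4 and 1 R 5, but not 4 R 5.
Only serial holds.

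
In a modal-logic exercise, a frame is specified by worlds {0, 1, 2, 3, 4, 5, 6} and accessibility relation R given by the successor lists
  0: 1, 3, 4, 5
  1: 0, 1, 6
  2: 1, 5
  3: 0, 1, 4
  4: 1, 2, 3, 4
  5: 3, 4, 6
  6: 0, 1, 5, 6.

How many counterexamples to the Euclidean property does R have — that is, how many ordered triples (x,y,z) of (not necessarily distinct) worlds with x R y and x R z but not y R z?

35

Enumerating: (0,1,3), (0,1,4), (0,1,5), (0,3,3), (0,3,5), (0,4,5), (0,5,1), (0,5,5), (1,0,0), (1,0,6), (2,1,5), (2,5,1), … and 23 more.
Total: 35.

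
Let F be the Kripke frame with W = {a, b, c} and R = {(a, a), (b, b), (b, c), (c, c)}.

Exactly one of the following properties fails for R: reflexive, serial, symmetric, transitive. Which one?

Reflexive: yes — every world is R-related to itself.
Serial: yes — every world has a successor (e.g. a R a).
Symmetric: no — b R c but not c R b.
Transitive: yes — every two-step R-path is closed by a direct edge.
Only symmetric fails.

symmetric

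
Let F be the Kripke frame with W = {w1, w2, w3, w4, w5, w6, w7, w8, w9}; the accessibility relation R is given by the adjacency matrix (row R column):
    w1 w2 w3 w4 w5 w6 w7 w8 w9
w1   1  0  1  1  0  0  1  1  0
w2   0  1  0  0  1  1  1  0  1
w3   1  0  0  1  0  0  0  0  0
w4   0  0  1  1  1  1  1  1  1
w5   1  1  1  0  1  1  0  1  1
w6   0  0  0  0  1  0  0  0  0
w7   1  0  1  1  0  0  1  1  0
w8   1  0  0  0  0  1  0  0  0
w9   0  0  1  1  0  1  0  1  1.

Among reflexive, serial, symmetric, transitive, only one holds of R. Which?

serial

Reflexive: no — w3 is not related to itself.
Serial: yes — every world has a successor (e.g. w1 R w1).
Symmetric: no — w1 R w4 but not w4 R w1.
Transitive: no — w1 R w4 and w4 R w5, but not w1 R w5.
Only serial holds.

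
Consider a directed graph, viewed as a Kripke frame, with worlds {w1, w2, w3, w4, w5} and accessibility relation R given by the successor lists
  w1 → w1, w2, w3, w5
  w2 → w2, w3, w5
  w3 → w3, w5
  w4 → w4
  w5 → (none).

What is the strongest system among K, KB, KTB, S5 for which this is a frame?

K

Symmetric (axiom B): no — w1 R w2 but not w2 R w1.
Reflexive (axiom T): no — w5 is not related to itself.
Euclidean (axiom 5): no — w1 R w3 and w1 R w2, but not w3 R w2.
So F validates K; KB would additionally require R to be symmetric. The strongest is K.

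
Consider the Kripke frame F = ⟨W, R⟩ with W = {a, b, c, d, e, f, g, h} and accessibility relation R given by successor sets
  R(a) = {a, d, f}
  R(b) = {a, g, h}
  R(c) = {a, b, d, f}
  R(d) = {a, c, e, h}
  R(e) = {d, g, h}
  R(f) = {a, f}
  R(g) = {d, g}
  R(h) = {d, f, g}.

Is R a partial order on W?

Reflexive: no — b is not related to itself.
Transitive: no — a R d and d R c, but not a R c.
Antisymmetric: no — a R d and d R a with a ≠ d.
So R is not a partial order.

No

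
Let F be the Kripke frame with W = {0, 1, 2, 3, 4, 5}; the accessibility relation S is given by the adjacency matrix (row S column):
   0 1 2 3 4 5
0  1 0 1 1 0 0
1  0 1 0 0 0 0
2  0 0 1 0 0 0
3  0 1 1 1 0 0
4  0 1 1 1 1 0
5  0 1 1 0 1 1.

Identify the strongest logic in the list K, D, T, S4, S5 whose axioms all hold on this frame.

T

Serial (axiom D): yes — every world has a successor (e.g. 0 S 0).
Reflexive (axiom T): yes — every world is S-related to itself.
Transitive (axiom 4): no — 0 S 3 and 3 S 1, but not 0 S 1.
Euclidean (axiom 5): no — 0 S 2 and 0 S 3, but not 2 S 3.
So F validates K, D, T; S4 would additionally require S to be transitive. The strongest is T.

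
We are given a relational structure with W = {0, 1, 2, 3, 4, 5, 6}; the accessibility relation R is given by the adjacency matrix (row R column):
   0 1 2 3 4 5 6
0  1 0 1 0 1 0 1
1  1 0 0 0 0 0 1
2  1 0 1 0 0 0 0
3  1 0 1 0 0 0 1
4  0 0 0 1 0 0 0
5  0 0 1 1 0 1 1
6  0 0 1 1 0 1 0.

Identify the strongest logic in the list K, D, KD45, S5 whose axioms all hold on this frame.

Serial (axiom D): yes — every world has a successor (e.g. 0 R 0).
Euclidean (axiom 5): no — 0 R 2 and 0 R 4, but not 2 R 4.
Transitive (axiom 4): no — 0 R 4 and 4 R 3, but not 0 R 3.
Reflexive (axiom T): no — 1 is not related to itself.
So F validates K, D; KD45 would additionally require R to be Euclidean and transitive. The strongest is D.

D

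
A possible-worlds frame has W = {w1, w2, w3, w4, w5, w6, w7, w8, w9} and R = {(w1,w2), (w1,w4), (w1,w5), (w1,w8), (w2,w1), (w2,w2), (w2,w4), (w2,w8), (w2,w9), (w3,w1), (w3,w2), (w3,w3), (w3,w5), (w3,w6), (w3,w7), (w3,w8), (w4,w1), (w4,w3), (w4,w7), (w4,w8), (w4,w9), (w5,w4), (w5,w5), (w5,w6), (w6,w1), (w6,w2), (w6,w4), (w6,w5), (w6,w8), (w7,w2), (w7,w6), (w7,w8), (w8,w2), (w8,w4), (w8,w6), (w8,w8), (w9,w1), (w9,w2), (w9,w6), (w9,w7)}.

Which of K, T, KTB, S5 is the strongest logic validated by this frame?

Reflexive (axiom T): no — w1 is not related to itself.
Symmetric (axiom B): no — w1 R w5 but not w5 R w1.
Euclidean (axiom 5): no — w1 R w2 and w1 R w5, but not w2 R w5.
So F validates K; T would additionally require R to be reflexive. The strongest is K.

K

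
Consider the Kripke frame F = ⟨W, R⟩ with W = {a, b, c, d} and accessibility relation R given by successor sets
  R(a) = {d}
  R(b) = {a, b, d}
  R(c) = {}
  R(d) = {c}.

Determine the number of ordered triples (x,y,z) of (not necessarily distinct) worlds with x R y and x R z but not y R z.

7

Enumerating: (a,d,d), (b,a,a), (b,a,b), (b,d,a), (b,d,b), (b,d,d), (d,c,c).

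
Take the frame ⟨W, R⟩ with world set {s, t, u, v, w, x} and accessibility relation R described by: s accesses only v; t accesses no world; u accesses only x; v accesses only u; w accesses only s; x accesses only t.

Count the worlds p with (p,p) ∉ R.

6

Enumerating: s, t, u, v, w, x.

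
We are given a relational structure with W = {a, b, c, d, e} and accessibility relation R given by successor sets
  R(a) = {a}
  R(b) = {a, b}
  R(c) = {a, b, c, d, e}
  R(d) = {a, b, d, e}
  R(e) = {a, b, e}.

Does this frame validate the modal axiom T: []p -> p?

Yes

Axiom T corresponds to the accessibility relation being reflexive.
Reflexive: yes — every world is R-related to itself.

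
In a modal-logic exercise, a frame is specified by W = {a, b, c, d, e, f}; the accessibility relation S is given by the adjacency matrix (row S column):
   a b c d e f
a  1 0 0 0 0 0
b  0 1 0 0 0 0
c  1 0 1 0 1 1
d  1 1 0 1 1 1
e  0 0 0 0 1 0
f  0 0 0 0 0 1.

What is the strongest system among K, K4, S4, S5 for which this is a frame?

S4

Transitive (axiom 4): yes — every two-step S-path is closed by a direct edge.
Reflexive (axiom T): yes — every world is S-related to itself.
Euclidean (axiom 5): no — c S a and c S e, but not a S e.
So F validates K, K4, S4; S5 would additionally require S to be Euclidean. The strongest is S4.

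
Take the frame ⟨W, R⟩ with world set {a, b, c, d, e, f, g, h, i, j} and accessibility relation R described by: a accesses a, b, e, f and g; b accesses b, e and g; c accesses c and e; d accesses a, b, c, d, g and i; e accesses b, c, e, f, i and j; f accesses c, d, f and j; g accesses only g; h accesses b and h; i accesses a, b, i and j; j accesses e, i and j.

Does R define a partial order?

Reflexive: yes — every world is R-related to itself.
Transitive: no — a R e and e R c, but not a R c.
Antisymmetric: no — b R e and e R b with b ≠ e.
So R is not a partial order.

No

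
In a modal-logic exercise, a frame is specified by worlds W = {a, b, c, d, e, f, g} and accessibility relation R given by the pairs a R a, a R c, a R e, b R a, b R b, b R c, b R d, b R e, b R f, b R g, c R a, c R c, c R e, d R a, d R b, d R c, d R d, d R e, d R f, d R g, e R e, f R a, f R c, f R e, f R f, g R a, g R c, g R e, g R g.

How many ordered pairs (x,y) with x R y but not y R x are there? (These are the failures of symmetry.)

Enumerating: (a,e), (b,a), (b,c), (b,e), (b,f), (b,g), (c,e), (d,a), (d,c), (d,e), (d,f), (d,g), (f,a), (f,c), (f,e), (g,a), (g,c), (g,e).

18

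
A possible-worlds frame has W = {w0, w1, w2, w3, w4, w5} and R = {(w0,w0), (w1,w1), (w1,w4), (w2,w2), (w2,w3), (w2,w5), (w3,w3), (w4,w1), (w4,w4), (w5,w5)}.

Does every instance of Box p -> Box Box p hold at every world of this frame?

By correspondence theory, 4 is valid on a frame iff R is transitive.
Transitive: yes — every two-step R-path is closed by a direct edge.

Yes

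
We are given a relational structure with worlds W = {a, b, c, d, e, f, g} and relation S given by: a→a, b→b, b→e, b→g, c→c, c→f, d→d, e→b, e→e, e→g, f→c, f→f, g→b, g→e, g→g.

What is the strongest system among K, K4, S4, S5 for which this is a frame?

S5

Transitive (axiom 4): yes — every two-step S-path is closed by a direct edge.
Reflexive (axiom T): yes — every world is S-related to itself.
Euclidean (axiom 5): yes — any two successors of a common world are S-related.
So F validates K, K4, S4, S5. The strongest is S5.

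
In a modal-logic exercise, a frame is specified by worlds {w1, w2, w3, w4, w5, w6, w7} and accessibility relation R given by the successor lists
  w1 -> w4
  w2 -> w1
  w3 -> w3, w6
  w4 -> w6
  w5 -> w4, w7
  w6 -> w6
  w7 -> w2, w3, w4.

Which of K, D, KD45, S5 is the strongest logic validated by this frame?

Serial (axiom D): yes — every world has a successor (e.g. w1 R w4).
Euclidean (axiom 5): no — w5 R w4 and w5 R w7, but not w4 R w7.
Transitive (axiom 4): no — w1 R w4 and w4 R w6, but not w1 R w6.
Reflexive (axiom T): no — w1 is not related to itself.
So F validates K, D; KD45 would additionally require R to be Euclidean and transitive. The strongest is D.

D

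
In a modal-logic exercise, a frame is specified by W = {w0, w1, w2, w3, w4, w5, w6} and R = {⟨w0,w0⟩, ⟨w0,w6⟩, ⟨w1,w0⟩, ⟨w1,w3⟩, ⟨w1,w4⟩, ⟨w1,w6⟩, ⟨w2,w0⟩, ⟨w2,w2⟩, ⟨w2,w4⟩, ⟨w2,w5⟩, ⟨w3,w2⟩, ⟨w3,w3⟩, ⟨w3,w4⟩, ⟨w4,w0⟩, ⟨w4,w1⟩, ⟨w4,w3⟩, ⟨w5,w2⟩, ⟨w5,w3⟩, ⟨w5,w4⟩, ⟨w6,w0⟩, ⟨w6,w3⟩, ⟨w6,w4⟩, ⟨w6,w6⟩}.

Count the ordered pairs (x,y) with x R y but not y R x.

Enumerating: (w1,w0), (w1,w3), (w1,w6), (w2,w0), (w2,w4), (w3,w2), (w4,w0), (w5,w3), (w5,w4), (w6,w3), (w6,w4).

11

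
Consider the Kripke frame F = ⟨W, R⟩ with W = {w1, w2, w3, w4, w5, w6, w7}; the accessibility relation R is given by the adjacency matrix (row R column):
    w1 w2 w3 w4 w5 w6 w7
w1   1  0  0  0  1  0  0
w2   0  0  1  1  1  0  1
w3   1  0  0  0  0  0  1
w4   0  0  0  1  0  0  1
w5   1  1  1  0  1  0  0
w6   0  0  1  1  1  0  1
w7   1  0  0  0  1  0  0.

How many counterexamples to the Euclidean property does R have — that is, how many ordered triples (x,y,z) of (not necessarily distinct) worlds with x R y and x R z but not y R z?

Enumerating: (w2,w3,w3), (w2,w3,w4), (w2,w3,w5), (w2,w4,w3), (w2,w4,w5), (w2,w5,w4), (w2,w5,w7), (w2,w7,w3), (w2,w7,w4), (w2,w7,w7), (w3,w1,w7), (w3,w7,w7), … and 19 more.
Total: 31.

31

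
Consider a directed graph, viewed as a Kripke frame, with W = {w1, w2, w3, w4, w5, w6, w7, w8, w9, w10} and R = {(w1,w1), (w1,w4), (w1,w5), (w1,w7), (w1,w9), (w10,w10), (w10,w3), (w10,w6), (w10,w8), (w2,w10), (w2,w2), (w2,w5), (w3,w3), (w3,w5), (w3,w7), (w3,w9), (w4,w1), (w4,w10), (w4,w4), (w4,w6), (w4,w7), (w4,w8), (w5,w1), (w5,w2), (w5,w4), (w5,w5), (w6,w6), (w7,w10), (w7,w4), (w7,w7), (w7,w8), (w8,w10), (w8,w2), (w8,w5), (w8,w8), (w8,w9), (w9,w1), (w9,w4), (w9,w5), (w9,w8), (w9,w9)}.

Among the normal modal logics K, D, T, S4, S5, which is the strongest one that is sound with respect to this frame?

T

Serial (axiom D): yes — every world has a successor (e.g. w1 R w1).
Reflexive (axiom T): yes — every world is R-related to itself.
Transitive (axiom 4): no — w1 R w4 and w4 R w10, but not w1 R w10.
Euclidean (axiom 5): no — w1 R w4 and w1 R w5, but not w4 R w5.
So F validates K, D, T; S4 would additionally require R to be transitive. The strongest is T.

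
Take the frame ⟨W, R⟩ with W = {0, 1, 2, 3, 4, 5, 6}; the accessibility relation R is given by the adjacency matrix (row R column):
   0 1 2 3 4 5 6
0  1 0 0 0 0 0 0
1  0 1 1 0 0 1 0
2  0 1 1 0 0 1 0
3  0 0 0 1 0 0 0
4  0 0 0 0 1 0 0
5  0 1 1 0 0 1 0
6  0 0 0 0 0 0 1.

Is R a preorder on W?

Yes

Reflexive: yes — every world is R-related to itself.
Transitive: yes — every two-step R-path is closed by a direct edge.
So R is a preorder.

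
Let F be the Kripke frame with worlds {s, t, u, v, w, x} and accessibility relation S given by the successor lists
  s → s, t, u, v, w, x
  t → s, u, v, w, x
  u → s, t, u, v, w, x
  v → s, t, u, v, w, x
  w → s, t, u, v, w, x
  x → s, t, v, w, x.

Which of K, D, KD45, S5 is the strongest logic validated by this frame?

D

Serial (axiom D): yes — every world has a successor (e.g. s S s).
Euclidean (axiom 5): no — s S x and s S u, but not x S u.
Transitive (axiom 4): no — x S s and s S u, but not x S u.
Reflexive (axiom T): no — t is not related to itself.
So F validates K, D; KD45 would additionally require S to be Euclidean and transitive. The strongest is D.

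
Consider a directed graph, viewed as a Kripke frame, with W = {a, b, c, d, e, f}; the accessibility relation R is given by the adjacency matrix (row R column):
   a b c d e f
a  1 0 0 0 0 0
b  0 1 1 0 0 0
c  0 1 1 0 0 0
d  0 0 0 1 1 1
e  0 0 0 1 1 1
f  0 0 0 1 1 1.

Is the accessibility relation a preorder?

Yes

Reflexive: yes — every world is R-related to itself.
Transitive: yes — every two-step R-path is closed by a direct edge.
So R is a preorder.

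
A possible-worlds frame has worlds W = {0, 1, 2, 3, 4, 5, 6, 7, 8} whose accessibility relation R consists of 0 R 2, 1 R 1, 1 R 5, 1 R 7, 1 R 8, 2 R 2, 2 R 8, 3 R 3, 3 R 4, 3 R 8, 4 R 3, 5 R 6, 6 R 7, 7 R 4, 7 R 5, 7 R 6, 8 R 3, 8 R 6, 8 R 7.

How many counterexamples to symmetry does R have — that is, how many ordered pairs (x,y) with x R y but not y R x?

Enumerating: (0,2), (1,5), (1,7), (1,8), (2,8), (5,6), (7,4), (7,5), (8,6), (8,7).

10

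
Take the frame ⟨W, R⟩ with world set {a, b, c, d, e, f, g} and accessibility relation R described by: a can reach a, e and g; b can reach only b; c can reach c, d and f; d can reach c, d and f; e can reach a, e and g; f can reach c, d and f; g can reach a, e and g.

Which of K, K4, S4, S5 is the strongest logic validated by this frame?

Transitive (axiom 4): yes — every two-step R-path is closed by a direct edge.
Reflexive (axiom T): yes — every world is R-related to itself.
Euclidean (axiom 5): yes — any two successors of a common world are R-related.
So F validates K, K4, S4, S5. The strongest is S5.

S5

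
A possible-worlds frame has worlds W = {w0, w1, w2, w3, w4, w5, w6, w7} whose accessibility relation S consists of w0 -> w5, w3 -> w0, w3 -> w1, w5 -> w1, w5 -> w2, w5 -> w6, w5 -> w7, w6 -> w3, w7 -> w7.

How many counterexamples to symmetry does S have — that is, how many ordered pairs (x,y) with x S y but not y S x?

8

Enumerating: (w0,w5), (w3,w0), (w3,w1), (w5,w1), (w5,w2), (w5,w6), (w5,w7), (w6,w3).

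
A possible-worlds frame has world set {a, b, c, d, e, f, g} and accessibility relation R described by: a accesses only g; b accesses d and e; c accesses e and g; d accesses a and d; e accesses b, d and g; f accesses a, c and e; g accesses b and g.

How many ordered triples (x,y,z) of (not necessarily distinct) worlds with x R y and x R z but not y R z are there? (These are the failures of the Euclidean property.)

Enumerating: (b,d,e), (b,e,e), (c,e,e), (c,g,e), (d,a,a), (d,a,d), (e,b,b), (e,b,g), (e,d,b), (e,d,g), (e,g,d), (f,a,a), … and 9 more.
Total: 21.

21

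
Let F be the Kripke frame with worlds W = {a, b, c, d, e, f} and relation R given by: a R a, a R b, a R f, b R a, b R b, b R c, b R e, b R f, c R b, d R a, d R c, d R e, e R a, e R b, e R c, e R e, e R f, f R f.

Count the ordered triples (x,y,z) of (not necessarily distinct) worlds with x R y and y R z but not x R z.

11

Enumerating: (a,b,c), (a,b,e), (c,b,a), (c,b,c), (c,b,e), (c,b,f), (d,a,b), (d,a,f), (d,c,b), (d,e,b), (d,e,f).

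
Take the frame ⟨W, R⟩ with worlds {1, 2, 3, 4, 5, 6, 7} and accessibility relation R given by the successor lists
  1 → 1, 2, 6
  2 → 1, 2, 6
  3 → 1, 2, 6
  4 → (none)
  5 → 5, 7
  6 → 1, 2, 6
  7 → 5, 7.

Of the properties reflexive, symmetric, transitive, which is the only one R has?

Reflexive: no — 3 is not related to itself.
Symmetric: no — 3 R 1 but not 1 R 3.
Transitive: yes — every two-step R-path is closed by a direct edge.
Only transitive holds.

transitive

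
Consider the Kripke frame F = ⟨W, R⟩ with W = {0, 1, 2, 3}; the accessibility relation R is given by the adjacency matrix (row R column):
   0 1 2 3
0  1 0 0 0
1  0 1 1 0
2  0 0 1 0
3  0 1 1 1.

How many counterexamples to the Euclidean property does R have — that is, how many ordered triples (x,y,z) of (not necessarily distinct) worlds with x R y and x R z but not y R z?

Enumerating: (1,2,1), (3,1,3), (3,2,1), (3,2,3).

4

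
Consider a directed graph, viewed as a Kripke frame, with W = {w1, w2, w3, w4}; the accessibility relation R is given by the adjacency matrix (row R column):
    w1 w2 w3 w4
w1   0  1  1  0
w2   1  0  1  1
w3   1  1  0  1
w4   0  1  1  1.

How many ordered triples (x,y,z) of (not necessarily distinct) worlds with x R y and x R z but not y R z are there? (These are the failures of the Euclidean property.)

Enumerating: (w1,w2,w2), (w1,w3,w3), (w2,w1,w1), (w2,w1,w4), (w2,w3,w3), (w2,w4,w1), (w3,w1,w1), (w3,w1,w4), (w3,w2,w2), (w3,w4,w1), (w4,w2,w2), (w4,w3,w3).

12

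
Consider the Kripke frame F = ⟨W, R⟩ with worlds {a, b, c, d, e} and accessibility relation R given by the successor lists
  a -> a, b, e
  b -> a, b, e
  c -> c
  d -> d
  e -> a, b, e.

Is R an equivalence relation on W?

Reflexive: yes — every world is R-related to itself.
Symmetric: yes — every pair in R has its reverse in R.
Transitive: yes — every two-step R-path is closed by a direct edge.
So R is an equivalence relation.

Yes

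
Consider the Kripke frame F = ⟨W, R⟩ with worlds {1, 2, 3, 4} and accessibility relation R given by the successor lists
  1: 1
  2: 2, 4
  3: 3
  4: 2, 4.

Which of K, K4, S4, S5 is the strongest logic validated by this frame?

S5

Transitive (axiom 4): yes — every two-step R-path is closed by a direct edge.
Reflexive (axiom T): yes — every world is R-related to itself.
Euclidean (axiom 5): yes — any two successors of a common world are R-related.
So F validates K, K4, S4, S5. The strongest is S5.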